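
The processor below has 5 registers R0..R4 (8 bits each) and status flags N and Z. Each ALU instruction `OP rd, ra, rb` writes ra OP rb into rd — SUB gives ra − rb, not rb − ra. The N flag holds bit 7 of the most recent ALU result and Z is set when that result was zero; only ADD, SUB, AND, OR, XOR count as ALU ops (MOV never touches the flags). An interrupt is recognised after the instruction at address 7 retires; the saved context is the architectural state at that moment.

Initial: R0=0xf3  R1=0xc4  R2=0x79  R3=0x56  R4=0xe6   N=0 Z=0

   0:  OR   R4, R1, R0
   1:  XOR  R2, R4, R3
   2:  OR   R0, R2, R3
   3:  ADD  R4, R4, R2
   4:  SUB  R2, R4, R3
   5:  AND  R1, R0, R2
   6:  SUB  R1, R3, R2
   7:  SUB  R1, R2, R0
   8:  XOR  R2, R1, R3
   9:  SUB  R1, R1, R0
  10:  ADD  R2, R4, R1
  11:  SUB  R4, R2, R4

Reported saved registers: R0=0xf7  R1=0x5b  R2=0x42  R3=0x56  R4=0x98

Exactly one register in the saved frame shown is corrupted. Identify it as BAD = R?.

after  0: R0=0xf3 R1=0xc4 R2=0x79 R3=0x56 R4=0xf7  N=1 Z=0
after  1: R0=0xf3 R1=0xc4 R2=0xa1 R3=0x56 R4=0xf7  N=1 Z=0
after  2: R0=0xf7 R1=0xc4 R2=0xa1 R3=0x56 R4=0xf7  N=1 Z=0
after  3: R0=0xf7 R1=0xc4 R2=0xa1 R3=0x56 R4=0x98  N=1 Z=0
after  4: R0=0xf7 R1=0xc4 R2=0x42 R3=0x56 R4=0x98  N=0 Z=0
after  5: R0=0xf7 R1=0x42 R2=0x42 R3=0x56 R4=0x98  N=0 Z=0
after  6: R0=0xf7 R1=0x14 R2=0x42 R3=0x56 R4=0x98  N=0 Z=0
after  7: R0=0xf7 R1=0x4b R2=0x42 R3=0x56 R4=0x98  N=0 Z=0
-- IRQ taken; context saved, return-PC = 8 --
mismatch: R1: reported 0x5b vs actual 0x4b

BAD = R1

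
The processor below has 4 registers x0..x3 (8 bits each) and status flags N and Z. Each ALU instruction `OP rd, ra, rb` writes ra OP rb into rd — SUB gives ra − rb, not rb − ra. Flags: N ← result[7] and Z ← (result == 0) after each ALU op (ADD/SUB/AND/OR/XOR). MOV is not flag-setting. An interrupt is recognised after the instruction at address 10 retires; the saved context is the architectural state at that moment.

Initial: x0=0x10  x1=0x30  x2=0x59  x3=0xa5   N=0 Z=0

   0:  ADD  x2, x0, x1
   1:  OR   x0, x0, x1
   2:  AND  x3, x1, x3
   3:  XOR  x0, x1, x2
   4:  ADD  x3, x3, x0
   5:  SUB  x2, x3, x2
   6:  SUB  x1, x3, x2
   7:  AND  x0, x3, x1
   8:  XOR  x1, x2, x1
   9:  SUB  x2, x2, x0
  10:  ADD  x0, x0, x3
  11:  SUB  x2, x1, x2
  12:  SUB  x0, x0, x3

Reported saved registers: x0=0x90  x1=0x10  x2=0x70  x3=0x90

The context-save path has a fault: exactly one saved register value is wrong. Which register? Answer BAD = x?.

BAD = x2

after  0: x0=0x10 x1=0x30 x2=0x40 x3=0xa5  N=0 Z=0
after  1: x0=0x30 x1=0x30 x2=0x40 x3=0xa5  N=0 Z=0
after  2: x0=0x30 x1=0x30 x2=0x40 x3=0x20  N=0 Z=0
after  3: x0=0x70 x1=0x30 x2=0x40 x3=0x20  N=0 Z=0
after  4: x0=0x70 x1=0x30 x2=0x40 x3=0x90  N=1 Z=0
after  5: x0=0x70 x1=0x30 x2=0x50 x3=0x90  N=0 Z=0
after  6: x0=0x70 x1=0x40 x2=0x50 x3=0x90  N=0 Z=0
after  7: x0=0x00 x1=0x40 x2=0x50 x3=0x90  N=0 Z=1
after  8: x0=0x00 x1=0x10 x2=0x50 x3=0x90  N=0 Z=0
after  9: x0=0x00 x1=0x10 x2=0x50 x3=0x90  N=0 Z=0
after 10: x0=0x90 x1=0x10 x2=0x50 x3=0x90  N=1 Z=0
-- IRQ taken; context saved, return-PC = 11 --
mismatch: x2: reported 0x70 vs actual 0x50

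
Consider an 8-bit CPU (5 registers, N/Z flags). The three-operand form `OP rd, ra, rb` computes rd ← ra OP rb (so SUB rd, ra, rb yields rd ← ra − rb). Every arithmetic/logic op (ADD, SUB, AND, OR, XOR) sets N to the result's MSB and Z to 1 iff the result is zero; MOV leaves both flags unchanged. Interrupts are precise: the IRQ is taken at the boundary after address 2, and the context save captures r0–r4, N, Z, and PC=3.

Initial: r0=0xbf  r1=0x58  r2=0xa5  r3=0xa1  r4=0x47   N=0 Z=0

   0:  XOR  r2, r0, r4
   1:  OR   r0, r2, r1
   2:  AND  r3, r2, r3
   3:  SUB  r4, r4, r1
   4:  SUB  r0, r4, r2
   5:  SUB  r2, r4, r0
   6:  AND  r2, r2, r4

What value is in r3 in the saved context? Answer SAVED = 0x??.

SAVED = 0xa0

after  0: r0=0xbf r1=0x58 r2=0xf8 r3=0xa1 r4=0x47  N=1 Z=0
after  1: r0=0xf8 r1=0x58 r2=0xf8 r3=0xa1 r4=0x47  N=1 Z=0
after  2: r0=0xf8 r1=0x58 r2=0xf8 r3=0xa0 r4=0x47  N=1 Z=0
-- IRQ taken; context saved, return-PC = 3 --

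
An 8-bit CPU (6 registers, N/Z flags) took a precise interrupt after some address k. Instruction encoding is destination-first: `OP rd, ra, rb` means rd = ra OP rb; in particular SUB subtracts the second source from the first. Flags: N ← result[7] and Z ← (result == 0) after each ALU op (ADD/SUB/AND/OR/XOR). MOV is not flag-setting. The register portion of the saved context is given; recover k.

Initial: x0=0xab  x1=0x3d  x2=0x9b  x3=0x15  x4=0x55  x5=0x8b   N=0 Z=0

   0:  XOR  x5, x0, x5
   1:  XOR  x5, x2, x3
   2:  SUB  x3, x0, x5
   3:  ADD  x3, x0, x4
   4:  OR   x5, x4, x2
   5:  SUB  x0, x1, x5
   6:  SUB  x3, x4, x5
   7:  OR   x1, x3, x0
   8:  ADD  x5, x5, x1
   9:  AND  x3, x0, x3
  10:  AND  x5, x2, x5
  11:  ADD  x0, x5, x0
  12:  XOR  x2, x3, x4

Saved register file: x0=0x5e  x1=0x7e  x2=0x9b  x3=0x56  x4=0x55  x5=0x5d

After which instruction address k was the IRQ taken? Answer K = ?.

after  0: x0=0xab x1=0x3d x2=0x9b x3=0x15 x4=0x55 x5=0x20  N=0 Z=0
after  1: x0=0xab x1=0x3d x2=0x9b x3=0x15 x4=0x55 x5=0x8e  N=1 Z=0
after  2: x0=0xab x1=0x3d x2=0x9b x3=0x1d x4=0x55 x5=0x8e  N=0 Z=0
after  3: x0=0xab x1=0x3d x2=0x9b x3=0x00 x4=0x55 x5=0x8e  N=0 Z=1
after  4: x0=0xab x1=0x3d x2=0x9b x3=0x00 x4=0x55 x5=0xdf  N=1 Z=0
after  5: x0=0x5e x1=0x3d x2=0x9b x3=0x00 x4=0x55 x5=0xdf  N=0 Z=0
after  6: x0=0x5e x1=0x3d x2=0x9b x3=0x76 x4=0x55 x5=0xdf  N=0 Z=0
after  7: x0=0x5e x1=0x7e x2=0x9b x3=0x76 x4=0x55 x5=0xdf  N=0 Z=0
after  8: x0=0x5e x1=0x7e x2=0x9b x3=0x76 x4=0x55 x5=0x5d  N=0 Z=0
after  9: x0=0x5e x1=0x7e x2=0x9b x3=0x56 x4=0x55 x5=0x5d  N=0 Z=0
-- IRQ taken; context saved, return-PC = 10 --

K = 9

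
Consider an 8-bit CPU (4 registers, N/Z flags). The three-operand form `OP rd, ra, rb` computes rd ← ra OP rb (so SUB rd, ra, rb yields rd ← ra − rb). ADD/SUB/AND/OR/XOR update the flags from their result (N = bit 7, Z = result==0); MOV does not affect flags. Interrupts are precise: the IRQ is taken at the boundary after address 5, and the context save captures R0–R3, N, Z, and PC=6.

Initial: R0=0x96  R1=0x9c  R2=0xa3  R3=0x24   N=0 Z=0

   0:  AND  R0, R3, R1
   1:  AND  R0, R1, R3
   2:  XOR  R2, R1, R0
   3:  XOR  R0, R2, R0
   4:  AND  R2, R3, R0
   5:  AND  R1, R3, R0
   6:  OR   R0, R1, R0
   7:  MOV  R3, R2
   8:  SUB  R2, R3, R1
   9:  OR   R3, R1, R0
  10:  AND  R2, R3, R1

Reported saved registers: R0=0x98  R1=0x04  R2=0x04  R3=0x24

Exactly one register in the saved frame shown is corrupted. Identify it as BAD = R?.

after  0: R0=0x04 R1=0x9c R2=0xa3 R3=0x24  N=0 Z=0
after  1: R0=0x04 R1=0x9c R2=0xa3 R3=0x24  N=0 Z=0
after  2: R0=0x04 R1=0x9c R2=0x98 R3=0x24  N=1 Z=0
after  3: R0=0x9c R1=0x9c R2=0x98 R3=0x24  N=1 Z=0
after  4: R0=0x9c R1=0x9c R2=0x04 R3=0x24  N=0 Z=0
after  5: R0=0x9c R1=0x04 R2=0x04 R3=0x24  N=0 Z=0
-- IRQ taken; context saved, return-PC = 6 --
mismatch: R0: reported 0x98 vs actual 0x9c

BAD = R0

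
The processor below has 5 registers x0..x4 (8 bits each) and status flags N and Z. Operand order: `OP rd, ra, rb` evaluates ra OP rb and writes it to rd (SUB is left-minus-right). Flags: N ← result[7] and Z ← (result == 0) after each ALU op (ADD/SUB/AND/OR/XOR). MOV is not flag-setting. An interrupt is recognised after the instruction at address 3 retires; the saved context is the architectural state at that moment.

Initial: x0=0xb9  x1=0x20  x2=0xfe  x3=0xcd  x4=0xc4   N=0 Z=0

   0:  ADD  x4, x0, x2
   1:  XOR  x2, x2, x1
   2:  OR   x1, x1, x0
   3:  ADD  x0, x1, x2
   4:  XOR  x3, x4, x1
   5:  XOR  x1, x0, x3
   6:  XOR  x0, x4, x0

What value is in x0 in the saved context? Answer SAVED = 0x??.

after  0: x0=0xb9 x1=0x20 x2=0xfe x3=0xcd x4=0xb7  N=1 Z=0
after  1: x0=0xb9 x1=0x20 x2=0xde x3=0xcd x4=0xb7  N=1 Z=0
after  2: x0=0xb9 x1=0xb9 x2=0xde x3=0xcd x4=0xb7  N=1 Z=0
after  3: x0=0x97 x1=0xb9 x2=0xde x3=0xcd x4=0xb7  N=1 Z=0
-- IRQ taken; context saved, return-PC = 4 --

SAVED = 0x97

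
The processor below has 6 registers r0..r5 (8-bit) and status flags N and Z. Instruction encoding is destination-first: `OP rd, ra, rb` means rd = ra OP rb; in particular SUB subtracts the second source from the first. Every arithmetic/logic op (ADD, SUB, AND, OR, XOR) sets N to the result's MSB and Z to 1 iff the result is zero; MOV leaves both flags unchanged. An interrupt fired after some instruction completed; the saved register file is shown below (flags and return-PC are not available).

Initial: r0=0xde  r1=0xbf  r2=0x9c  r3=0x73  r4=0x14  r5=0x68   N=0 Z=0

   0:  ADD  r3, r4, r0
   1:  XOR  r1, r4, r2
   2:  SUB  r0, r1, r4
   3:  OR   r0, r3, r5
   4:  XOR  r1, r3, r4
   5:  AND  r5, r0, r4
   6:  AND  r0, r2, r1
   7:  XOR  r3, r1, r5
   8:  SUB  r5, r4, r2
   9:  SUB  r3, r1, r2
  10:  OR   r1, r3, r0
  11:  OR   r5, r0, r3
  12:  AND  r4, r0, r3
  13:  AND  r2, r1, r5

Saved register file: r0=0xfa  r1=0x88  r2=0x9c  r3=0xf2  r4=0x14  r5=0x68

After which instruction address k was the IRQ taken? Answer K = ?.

K = 3

after  0: r0=0xde r1=0xbf r2=0x9c r3=0xf2 r4=0x14 r5=0x68  N=1 Z=0
after  1: r0=0xde r1=0x88 r2=0x9c r3=0xf2 r4=0x14 r5=0x68  N=1 Z=0
after  2: r0=0x74 r1=0x88 r2=0x9c r3=0xf2 r4=0x14 r5=0x68  N=0 Z=0
after  3: r0=0xfa r1=0x88 r2=0x9c r3=0xf2 r4=0x14 r5=0x68  N=1 Z=0
-- IRQ taken; context saved, return-PC = 4 --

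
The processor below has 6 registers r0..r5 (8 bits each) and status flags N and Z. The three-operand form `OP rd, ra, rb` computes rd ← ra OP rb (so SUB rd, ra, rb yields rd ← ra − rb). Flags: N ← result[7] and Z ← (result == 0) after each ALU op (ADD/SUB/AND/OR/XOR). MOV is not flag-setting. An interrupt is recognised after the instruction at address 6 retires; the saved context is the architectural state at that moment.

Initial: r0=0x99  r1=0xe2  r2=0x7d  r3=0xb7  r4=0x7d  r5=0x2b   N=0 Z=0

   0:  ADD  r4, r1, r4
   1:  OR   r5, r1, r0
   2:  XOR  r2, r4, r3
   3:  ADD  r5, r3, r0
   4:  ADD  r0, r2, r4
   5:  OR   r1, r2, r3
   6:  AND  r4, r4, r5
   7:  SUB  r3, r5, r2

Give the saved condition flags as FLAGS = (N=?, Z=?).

FLAGS = (N=0, Z=0)

after  0: r0=0x99 r1=0xe2 r2=0x7d r3=0xb7 r4=0x5f r5=0x2b  N=0 Z=0
after  1: r0=0x99 r1=0xe2 r2=0x7d r3=0xb7 r4=0x5f r5=0xfb  N=1 Z=0
after  2: r0=0x99 r1=0xe2 r2=0xe8 r3=0xb7 r4=0x5f r5=0xfb  N=1 Z=0
after  3: r0=0x99 r1=0xe2 r2=0xe8 r3=0xb7 r4=0x5f r5=0x50  N=0 Z=0
after  4: r0=0x47 r1=0xe2 r2=0xe8 r3=0xb7 r4=0x5f r5=0x50  N=0 Z=0
after  5: r0=0x47 r1=0xff r2=0xe8 r3=0xb7 r4=0x5f r5=0x50  N=1 Z=0
after  6: r0=0x47 r1=0xff r2=0xe8 r3=0xb7 r4=0x50 r5=0x50  N=0 Z=0
-- IRQ taken; context saved, return-PC = 7 --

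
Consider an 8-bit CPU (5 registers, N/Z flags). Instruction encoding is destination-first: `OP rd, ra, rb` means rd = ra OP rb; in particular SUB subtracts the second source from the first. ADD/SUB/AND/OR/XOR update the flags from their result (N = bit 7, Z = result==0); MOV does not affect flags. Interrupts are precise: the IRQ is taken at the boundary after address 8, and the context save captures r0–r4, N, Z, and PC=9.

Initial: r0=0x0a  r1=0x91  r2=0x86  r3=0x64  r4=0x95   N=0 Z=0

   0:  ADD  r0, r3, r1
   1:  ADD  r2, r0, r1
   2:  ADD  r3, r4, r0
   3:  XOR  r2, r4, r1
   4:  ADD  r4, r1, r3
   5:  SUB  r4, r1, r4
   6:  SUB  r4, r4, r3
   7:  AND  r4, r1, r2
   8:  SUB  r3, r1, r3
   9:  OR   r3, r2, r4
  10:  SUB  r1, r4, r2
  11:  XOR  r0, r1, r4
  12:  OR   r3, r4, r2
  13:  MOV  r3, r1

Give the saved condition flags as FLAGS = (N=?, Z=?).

after  0: r0=0xf5 r1=0x91 r2=0x86 r3=0x64 r4=0x95  N=1 Z=0
after  1: r0=0xf5 r1=0x91 r2=0x86 r3=0x64 r4=0x95  N=1 Z=0
after  2: r0=0xf5 r1=0x91 r2=0x86 r3=0x8a r4=0x95  N=1 Z=0
after  3: r0=0xf5 r1=0x91 r2=0x04 r3=0x8a r4=0x95  N=0 Z=0
after  4: r0=0xf5 r1=0x91 r2=0x04 r3=0x8a r4=0x1b  N=0 Z=0
after  5: r0=0xf5 r1=0x91 r2=0x04 r3=0x8a r4=0x76  N=0 Z=0
after  6: r0=0xf5 r1=0x91 r2=0x04 r3=0x8a r4=0xec  N=1 Z=0
after  7: r0=0xf5 r1=0x91 r2=0x04 r3=0x8a r4=0x00  N=0 Z=1
after  8: r0=0xf5 r1=0x91 r2=0x04 r3=0x07 r4=0x00  N=0 Z=0
-- IRQ taken; context saved, return-PC = 9 --

FLAGS = (N=0, Z=0)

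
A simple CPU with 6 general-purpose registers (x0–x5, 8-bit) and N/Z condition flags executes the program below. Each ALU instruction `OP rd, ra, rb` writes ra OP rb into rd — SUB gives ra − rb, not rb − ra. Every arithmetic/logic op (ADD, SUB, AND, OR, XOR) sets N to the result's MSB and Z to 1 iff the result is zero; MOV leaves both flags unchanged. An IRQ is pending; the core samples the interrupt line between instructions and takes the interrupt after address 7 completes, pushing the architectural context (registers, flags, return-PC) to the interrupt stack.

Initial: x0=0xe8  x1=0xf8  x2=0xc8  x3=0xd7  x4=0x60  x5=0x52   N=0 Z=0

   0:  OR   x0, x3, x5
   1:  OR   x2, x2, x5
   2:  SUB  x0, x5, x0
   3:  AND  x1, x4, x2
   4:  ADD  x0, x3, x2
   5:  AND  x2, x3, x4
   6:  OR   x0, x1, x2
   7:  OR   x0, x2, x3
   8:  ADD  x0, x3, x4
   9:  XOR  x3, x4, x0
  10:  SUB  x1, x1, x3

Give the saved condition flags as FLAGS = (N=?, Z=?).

FLAGS = (N=1, Z=0)

after  0: x0=0xd7 x1=0xf8 x2=0xc8 x3=0xd7 x4=0x60 x5=0x52  N=1 Z=0
after  1: x0=0xd7 x1=0xf8 x2=0xda x3=0xd7 x4=0x60 x5=0x52  N=1 Z=0
after  2: x0=0x7b x1=0xf8 x2=0xda x3=0xd7 x4=0x60 x5=0x52  N=0 Z=0
after  3: x0=0x7b x1=0x40 x2=0xda x3=0xd7 x4=0x60 x5=0x52  N=0 Z=0
after  4: x0=0xb1 x1=0x40 x2=0xda x3=0xd7 x4=0x60 x5=0x52  N=1 Z=0
after  5: x0=0xb1 x1=0x40 x2=0x40 x3=0xd7 x4=0x60 x5=0x52  N=0 Z=0
after  6: x0=0x40 x1=0x40 x2=0x40 x3=0xd7 x4=0x60 x5=0x52  N=0 Z=0
after  7: x0=0xd7 x1=0x40 x2=0x40 x3=0xd7 x4=0x60 x5=0x52  N=1 Z=0
-- IRQ taken; context saved, return-PC = 8 --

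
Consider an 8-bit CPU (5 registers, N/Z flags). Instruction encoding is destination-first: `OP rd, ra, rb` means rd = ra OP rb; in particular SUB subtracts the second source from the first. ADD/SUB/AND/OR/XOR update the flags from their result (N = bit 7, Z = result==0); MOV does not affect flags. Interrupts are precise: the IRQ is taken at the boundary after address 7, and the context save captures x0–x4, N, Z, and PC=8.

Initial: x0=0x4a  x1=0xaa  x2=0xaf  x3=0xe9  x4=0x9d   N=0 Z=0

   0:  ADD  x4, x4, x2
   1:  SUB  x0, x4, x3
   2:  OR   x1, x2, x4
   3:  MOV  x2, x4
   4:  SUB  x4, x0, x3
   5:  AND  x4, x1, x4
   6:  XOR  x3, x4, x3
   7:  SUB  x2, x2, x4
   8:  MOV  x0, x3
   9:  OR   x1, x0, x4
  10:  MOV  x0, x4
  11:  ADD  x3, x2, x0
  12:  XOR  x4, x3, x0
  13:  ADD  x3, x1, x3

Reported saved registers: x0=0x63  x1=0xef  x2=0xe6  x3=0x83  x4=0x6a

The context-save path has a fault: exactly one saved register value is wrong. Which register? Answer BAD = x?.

after  0: x0=0x4a x1=0xaa x2=0xaf x3=0xe9 x4=0x4c  N=0 Z=0
after  1: x0=0x63 x1=0xaa x2=0xaf x3=0xe9 x4=0x4c  N=0 Z=0
after  2: x0=0x63 x1=0xef x2=0xaf x3=0xe9 x4=0x4c  N=1 Z=0
after  3: x0=0x63 x1=0xef x2=0x4c x3=0xe9 x4=0x4c  N=1 Z=0
after  4: x0=0x63 x1=0xef x2=0x4c x3=0xe9 x4=0x7a  N=0 Z=0
after  5: x0=0x63 x1=0xef x2=0x4c x3=0xe9 x4=0x6a  N=0 Z=0
after  6: x0=0x63 x1=0xef x2=0x4c x3=0x83 x4=0x6a  N=1 Z=0
after  7: x0=0x63 x1=0xef x2=0xe2 x3=0x83 x4=0x6a  N=1 Z=0
-- IRQ taken; context saved, return-PC = 8 --
mismatch: x2: reported 0xe6 vs actual 0xe2

BAD = x2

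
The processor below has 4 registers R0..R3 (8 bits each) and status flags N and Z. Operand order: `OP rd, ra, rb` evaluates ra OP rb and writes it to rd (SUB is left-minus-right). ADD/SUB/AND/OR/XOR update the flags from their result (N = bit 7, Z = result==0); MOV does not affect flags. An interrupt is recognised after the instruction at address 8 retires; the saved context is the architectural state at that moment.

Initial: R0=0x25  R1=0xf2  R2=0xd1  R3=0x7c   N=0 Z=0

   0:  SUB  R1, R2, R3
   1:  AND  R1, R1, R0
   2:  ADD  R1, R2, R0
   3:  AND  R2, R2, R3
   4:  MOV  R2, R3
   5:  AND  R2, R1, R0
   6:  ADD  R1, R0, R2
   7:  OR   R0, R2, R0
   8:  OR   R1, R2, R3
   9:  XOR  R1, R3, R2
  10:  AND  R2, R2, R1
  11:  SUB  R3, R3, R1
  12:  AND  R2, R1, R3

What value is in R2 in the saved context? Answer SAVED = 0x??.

after  0: R0=0x25 R1=0x55 R2=0xd1 R3=0x7c  N=0 Z=0
after  1: R0=0x25 R1=0x05 R2=0xd1 R3=0x7c  N=0 Z=0
after  2: R0=0x25 R1=0xf6 R2=0xd1 R3=0x7c  N=1 Z=0
after  3: R0=0x25 R1=0xf6 R2=0x50 R3=0x7c  N=0 Z=0
after  4: R0=0x25 R1=0xf6 R2=0x7c R3=0x7c  N=0 Z=0
after  5: R0=0x25 R1=0xf6 R2=0x24 R3=0x7c  N=0 Z=0
after  6: R0=0x25 R1=0x49 R2=0x24 R3=0x7c  N=0 Z=0
after  7: R0=0x25 R1=0x49 R2=0x24 R3=0x7c  N=0 Z=0
after  8: R0=0x25 R1=0x7c R2=0x24 R3=0x7c  N=0 Z=0
-- IRQ taken; context saved, return-PC = 9 --

SAVED = 0x24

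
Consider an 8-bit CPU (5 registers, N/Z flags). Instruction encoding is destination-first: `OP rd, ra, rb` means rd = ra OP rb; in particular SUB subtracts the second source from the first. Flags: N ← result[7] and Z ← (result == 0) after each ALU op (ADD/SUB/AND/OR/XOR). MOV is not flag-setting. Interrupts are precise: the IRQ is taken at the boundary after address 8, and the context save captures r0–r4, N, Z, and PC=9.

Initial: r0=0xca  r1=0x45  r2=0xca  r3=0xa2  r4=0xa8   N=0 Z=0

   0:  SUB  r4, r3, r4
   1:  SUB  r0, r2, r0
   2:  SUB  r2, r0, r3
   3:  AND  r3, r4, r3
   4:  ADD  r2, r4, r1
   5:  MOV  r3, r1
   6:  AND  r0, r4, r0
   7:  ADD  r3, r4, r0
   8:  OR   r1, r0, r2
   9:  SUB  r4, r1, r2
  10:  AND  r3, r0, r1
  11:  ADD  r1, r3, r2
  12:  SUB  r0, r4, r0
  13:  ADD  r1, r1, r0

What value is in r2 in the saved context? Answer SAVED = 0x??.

SAVED = 0x3f

after  0: r0=0xca r1=0x45 r2=0xca r3=0xa2 r4=0xfa  N=1 Z=0
after  1: r0=0x00 r1=0x45 r2=0xca r3=0xa2 r4=0xfa  N=0 Z=1
after  2: r0=0x00 r1=0x45 r2=0x5e r3=0xa2 r4=0xfa  N=0 Z=0
after  3: r0=0x00 r1=0x45 r2=0x5e r3=0xa2 r4=0xfa  N=1 Z=0
after  4: r0=0x00 r1=0x45 r2=0x3f r3=0xa2 r4=0xfa  N=0 Z=0
after  5: r0=0x00 r1=0x45 r2=0x3f r3=0x45 r4=0xfa  N=0 Z=0
after  6: r0=0x00 r1=0x45 r2=0x3f r3=0x45 r4=0xfa  N=0 Z=1
after  7: r0=0x00 r1=0x45 r2=0x3f r3=0xfa r4=0xfa  N=1 Z=0
after  8: r0=0x00 r1=0x3f r2=0x3f r3=0xfa r4=0xfa  N=0 Z=0
-- IRQ taken; context saved, return-PC = 9 --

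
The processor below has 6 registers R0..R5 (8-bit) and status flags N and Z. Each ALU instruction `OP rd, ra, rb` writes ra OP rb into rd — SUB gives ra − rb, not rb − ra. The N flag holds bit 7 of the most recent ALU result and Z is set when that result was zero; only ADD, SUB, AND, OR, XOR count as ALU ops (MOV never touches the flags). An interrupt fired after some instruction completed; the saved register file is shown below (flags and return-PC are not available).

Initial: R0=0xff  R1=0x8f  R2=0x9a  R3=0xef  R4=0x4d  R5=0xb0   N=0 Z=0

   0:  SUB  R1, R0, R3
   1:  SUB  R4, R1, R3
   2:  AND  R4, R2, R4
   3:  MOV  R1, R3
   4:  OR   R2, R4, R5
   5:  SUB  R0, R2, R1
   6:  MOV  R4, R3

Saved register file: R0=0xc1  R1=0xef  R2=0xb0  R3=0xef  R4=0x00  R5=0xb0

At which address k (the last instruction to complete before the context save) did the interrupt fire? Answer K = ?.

after  0: R0=0xff R1=0x10 R2=0x9a R3=0xef R4=0x4d R5=0xb0  N=0 Z=0
after  1: R0=0xff R1=0x10 R2=0x9a R3=0xef R4=0x21 R5=0xb0  N=0 Z=0
after  2: R0=0xff R1=0x10 R2=0x9a R3=0xef R4=0x00 R5=0xb0  N=0 Z=1
after  3: R0=0xff R1=0xef R2=0x9a R3=0xef R4=0x00 R5=0xb0  N=0 Z=1
after  4: R0=0xff R1=0xef R2=0xb0 R3=0xef R4=0x00 R5=0xb0  N=1 Z=0
after  5: R0=0xc1 R1=0xef R2=0xb0 R3=0xef R4=0x00 R5=0xb0  N=1 Z=0
-- IRQ taken; context saved, return-PC = 6 --

K = 5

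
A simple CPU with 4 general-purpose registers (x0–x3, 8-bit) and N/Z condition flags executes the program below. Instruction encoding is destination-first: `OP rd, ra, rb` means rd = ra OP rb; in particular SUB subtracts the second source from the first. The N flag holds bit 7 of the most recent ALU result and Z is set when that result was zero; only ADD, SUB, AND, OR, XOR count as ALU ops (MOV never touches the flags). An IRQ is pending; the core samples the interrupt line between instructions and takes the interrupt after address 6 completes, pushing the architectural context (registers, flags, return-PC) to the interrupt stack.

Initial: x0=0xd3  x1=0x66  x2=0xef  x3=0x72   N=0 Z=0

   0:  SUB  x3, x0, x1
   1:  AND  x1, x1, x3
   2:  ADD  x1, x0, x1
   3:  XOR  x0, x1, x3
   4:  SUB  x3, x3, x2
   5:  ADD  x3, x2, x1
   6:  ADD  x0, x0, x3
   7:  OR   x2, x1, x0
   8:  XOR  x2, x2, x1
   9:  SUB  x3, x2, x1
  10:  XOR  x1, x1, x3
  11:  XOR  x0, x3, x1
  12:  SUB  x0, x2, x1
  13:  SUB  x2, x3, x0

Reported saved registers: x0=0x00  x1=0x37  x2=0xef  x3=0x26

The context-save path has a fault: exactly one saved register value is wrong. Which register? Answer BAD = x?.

after  0: x0=0xd3 x1=0x66 x2=0xef x3=0x6d  N=0 Z=0
after  1: x0=0xd3 x1=0x64 x2=0xef x3=0x6d  N=0 Z=0
after  2: x0=0xd3 x1=0x37 x2=0xef x3=0x6d  N=0 Z=0
after  3: x0=0x5a x1=0x37 x2=0xef x3=0x6d  N=0 Z=0
after  4: x0=0x5a x1=0x37 x2=0xef x3=0x7e  N=0 Z=0
after  5: x0=0x5a x1=0x37 x2=0xef x3=0x26  N=0 Z=0
after  6: x0=0x80 x1=0x37 x2=0xef x3=0x26  N=1 Z=0
-- IRQ taken; context saved, return-PC = 7 --
mismatch: x0: reported 0x00 vs actual 0x80

BAD = x0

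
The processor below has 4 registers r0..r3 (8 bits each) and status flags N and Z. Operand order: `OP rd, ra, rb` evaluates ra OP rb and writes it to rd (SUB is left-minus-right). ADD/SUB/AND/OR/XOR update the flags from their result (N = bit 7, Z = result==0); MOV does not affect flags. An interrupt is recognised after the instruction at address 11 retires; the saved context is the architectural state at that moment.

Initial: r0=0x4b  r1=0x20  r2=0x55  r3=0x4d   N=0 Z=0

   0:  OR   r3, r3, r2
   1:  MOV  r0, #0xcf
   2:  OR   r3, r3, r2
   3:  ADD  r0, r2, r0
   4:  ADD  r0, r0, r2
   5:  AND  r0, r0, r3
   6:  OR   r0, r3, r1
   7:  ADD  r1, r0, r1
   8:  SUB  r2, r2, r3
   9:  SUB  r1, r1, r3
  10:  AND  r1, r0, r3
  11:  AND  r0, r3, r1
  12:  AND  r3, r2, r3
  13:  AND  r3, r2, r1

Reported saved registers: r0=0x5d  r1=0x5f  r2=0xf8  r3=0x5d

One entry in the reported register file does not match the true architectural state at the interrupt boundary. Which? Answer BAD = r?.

BAD = r1

after  0: r0=0x4b r1=0x20 r2=0x55 r3=0x5d  N=0 Z=0
after  1: r0=0xcf r1=0x20 r2=0x55 r3=0x5d  N=0 Z=0
after  2: r0=0xcf r1=0x20 r2=0x55 r3=0x5d  N=0 Z=0
after  3: r0=0x24 r1=0x20 r2=0x55 r3=0x5d  N=0 Z=0
after  4: r0=0x79 r1=0x20 r2=0x55 r3=0x5d  N=0 Z=0
after  5: r0=0x59 r1=0x20 r2=0x55 r3=0x5d  N=0 Z=0
after  6: r0=0x7d r1=0x20 r2=0x55 r3=0x5d  N=0 Z=0
after  7: r0=0x7d r1=0x9d r2=0x55 r3=0x5d  N=1 Z=0
after  8: r0=0x7d r1=0x9d r2=0xf8 r3=0x5d  N=1 Z=0
after  9: r0=0x7d r1=0x40 r2=0xf8 r3=0x5d  N=0 Z=0
after 10: r0=0x7d r1=0x5d r2=0xf8 r3=0x5d  N=0 Z=0
after 11: r0=0x5d r1=0x5d r2=0xf8 r3=0x5d  N=0 Z=0
-- IRQ taken; context saved, return-PC = 12 --
mismatch: r1: reported 0x5f vs actual 0x5d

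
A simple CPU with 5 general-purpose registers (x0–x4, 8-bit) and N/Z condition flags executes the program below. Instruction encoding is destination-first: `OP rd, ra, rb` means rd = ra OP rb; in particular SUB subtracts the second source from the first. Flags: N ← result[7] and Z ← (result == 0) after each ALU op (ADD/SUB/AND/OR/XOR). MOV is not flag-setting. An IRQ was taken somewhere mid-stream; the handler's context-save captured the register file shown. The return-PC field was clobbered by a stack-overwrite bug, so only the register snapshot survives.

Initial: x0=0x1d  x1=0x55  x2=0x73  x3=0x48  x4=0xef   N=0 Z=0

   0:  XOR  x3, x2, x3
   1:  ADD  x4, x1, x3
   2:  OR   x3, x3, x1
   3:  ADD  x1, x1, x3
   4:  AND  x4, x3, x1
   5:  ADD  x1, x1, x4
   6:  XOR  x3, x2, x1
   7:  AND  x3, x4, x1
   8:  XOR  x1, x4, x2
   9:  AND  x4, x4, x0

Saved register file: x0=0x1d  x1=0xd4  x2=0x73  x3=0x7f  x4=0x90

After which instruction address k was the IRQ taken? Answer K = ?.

K = 3

after  0: x0=0x1d x1=0x55 x2=0x73 x3=0x3b x4=0xef  N=0 Z=0
after  1: x0=0x1d x1=0x55 x2=0x73 x3=0x3b x4=0x90  N=1 Z=0
after  2: x0=0x1d x1=0x55 x2=0x73 x3=0x7f x4=0x90  N=0 Z=0
after  3: x0=0x1d x1=0xd4 x2=0x73 x3=0x7f x4=0x90  N=1 Z=0
-- IRQ taken; context saved, return-PC = 4 --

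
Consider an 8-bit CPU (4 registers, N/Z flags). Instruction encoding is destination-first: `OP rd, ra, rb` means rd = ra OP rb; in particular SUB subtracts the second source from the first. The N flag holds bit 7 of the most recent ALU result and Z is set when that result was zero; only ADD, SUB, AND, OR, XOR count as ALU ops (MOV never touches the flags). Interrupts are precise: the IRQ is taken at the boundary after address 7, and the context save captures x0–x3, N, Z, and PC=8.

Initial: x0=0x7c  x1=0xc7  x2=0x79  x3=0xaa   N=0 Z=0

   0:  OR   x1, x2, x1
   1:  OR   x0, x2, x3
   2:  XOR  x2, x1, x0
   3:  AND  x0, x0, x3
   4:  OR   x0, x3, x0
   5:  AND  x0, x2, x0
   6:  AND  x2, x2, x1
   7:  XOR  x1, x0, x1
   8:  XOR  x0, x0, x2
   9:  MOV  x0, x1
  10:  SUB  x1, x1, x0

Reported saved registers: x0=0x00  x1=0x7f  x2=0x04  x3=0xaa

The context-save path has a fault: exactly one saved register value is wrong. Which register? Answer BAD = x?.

BAD = x1

after  0: x0=0x7c x1=0xff x2=0x79 x3=0xaa  N=1 Z=0
after  1: x0=0xfb x1=0xff x2=0x79 x3=0xaa  N=1 Z=0
after  2: x0=0xfb x1=0xff x2=0x04 x3=0xaa  N=0 Z=0
after  3: x0=0xaa x1=0xff x2=0x04 x3=0xaa  N=1 Z=0
after  4: x0=0xaa x1=0xff x2=0x04 x3=0xaa  N=1 Z=0
after  5: x0=0x00 x1=0xff x2=0x04 x3=0xaa  N=0 Z=1
after  6: x0=0x00 x1=0xff x2=0x04 x3=0xaa  N=0 Z=0
after  7: x0=0x00 x1=0xff x2=0x04 x3=0xaa  N=1 Z=0
-- IRQ taken; context saved, return-PC = 8 --
mismatch: x1: reported 0x7f vs actual 0xff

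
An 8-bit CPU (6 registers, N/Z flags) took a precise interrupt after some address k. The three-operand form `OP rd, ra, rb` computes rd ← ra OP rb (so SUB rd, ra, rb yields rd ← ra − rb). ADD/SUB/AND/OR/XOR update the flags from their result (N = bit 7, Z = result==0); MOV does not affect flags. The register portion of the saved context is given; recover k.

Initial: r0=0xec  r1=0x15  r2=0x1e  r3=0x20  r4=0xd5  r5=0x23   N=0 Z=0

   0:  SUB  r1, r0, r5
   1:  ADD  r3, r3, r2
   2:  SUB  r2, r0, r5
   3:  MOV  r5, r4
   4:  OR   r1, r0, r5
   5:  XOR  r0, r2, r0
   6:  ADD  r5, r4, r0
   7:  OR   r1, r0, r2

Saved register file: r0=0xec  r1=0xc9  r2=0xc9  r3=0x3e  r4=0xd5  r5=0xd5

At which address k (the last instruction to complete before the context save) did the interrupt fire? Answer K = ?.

K = 3

after  0: r0=0xec r1=0xc9 r2=0x1e r3=0x20 r4=0xd5 r5=0x23  N=1 Z=0
after  1: r0=0xec r1=0xc9 r2=0x1e r3=0x3e r4=0xd5 r5=0x23  N=0 Z=0
after  2: r0=0xec r1=0xc9 r2=0xc9 r3=0x3e r4=0xd5 r5=0x23  N=1 Z=0
after  3: r0=0xec r1=0xc9 r2=0xc9 r3=0x3e r4=0xd5 r5=0xd5  N=1 Z=0
-- IRQ taken; context saved, return-PC = 4 --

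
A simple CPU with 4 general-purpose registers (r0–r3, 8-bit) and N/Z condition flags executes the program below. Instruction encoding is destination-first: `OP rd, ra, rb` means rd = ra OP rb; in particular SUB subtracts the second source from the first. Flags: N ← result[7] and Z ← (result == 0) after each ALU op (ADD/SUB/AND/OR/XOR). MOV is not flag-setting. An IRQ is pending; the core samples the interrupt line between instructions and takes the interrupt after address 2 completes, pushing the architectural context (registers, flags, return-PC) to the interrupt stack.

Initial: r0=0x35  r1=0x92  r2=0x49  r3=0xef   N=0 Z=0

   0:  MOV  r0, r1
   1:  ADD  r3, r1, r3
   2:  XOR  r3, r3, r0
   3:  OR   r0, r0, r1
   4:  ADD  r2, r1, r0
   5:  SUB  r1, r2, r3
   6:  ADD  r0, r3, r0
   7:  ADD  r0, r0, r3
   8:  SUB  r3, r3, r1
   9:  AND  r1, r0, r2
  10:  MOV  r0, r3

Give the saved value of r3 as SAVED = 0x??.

after  0: r0=0x92 r1=0x92 r2=0x49 r3=0xef  N=0 Z=0
after  1: r0=0x92 r1=0x92 r2=0x49 r3=0x81  N=1 Z=0
after  2: r0=0x92 r1=0x92 r2=0x49 r3=0x13  N=0 Z=0
-- IRQ taken; context saved, return-PC = 3 --

SAVED = 0x13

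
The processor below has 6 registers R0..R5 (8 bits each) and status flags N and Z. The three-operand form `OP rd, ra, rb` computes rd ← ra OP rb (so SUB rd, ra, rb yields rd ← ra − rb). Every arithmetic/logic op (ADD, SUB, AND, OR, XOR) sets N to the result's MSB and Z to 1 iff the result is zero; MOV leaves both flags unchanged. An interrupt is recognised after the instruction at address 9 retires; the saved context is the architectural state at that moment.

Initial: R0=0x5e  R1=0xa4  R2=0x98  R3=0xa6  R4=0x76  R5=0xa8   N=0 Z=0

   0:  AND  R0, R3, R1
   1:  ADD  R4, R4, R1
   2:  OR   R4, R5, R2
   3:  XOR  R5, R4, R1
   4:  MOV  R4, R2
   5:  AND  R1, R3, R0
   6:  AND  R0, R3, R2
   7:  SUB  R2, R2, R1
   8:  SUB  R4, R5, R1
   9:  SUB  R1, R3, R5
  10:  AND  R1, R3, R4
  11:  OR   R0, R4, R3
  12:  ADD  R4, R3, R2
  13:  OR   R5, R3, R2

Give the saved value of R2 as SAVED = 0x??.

SAVED = 0xf4

after  0: R0=0xa4 R1=0xa4 R2=0x98 R3=0xa6 R4=0x76 R5=0xa8  N=1 Z=0
after  1: R0=0xa4 R1=0xa4 R2=0x98 R3=0xa6 R4=0x1a R5=0xa8  N=0 Z=0
after  2: R0=0xa4 R1=0xa4 R2=0x98 R3=0xa6 R4=0xb8 R5=0xa8  N=1 Z=0
after  3: R0=0xa4 R1=0xa4 R2=0x98 R3=0xa6 R4=0xb8 R5=0x1c  N=0 Z=0
after  4: R0=0xa4 R1=0xa4 R2=0x98 R3=0xa6 R4=0x98 R5=0x1c  N=0 Z=0
after  5: R0=0xa4 R1=0xa4 R2=0x98 R3=0xa6 R4=0x98 R5=0x1c  N=1 Z=0
after  6: R0=0x80 R1=0xa4 R2=0x98 R3=0xa6 R4=0x98 R5=0x1c  N=1 Z=0
after  7: R0=0x80 R1=0xa4 R2=0xf4 R3=0xa6 R4=0x98 R5=0x1c  N=1 Z=0
after  8: R0=0x80 R1=0xa4 R2=0xf4 R3=0xa6 R4=0x78 R5=0x1c  N=0 Z=0
after  9: R0=0x80 R1=0x8a R2=0xf4 R3=0xa6 R4=0x78 R5=0x1c  N=1 Z=0
-- IRQ taken; context saved, return-PC = 10 --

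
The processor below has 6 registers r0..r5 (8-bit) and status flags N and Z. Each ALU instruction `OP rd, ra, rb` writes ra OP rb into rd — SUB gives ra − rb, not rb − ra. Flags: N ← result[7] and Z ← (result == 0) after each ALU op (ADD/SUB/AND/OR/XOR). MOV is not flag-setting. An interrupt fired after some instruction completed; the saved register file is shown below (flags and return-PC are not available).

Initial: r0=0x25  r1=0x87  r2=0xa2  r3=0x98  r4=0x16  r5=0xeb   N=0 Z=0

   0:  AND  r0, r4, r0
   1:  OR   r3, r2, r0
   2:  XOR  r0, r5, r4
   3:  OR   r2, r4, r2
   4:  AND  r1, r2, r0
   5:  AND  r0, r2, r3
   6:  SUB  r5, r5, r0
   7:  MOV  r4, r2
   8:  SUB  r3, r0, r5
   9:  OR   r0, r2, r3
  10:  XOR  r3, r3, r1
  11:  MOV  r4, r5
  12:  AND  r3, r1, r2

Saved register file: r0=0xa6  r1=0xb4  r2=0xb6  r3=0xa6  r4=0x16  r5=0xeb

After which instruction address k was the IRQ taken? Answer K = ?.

after  0: r0=0x04 r1=0x87 r2=0xa2 r3=0x98 r4=0x16 r5=0xeb  N=0 Z=0
after  1: r0=0x04 r1=0x87 r2=0xa2 r3=0xa6 r4=0x16 r5=0xeb  N=1 Z=0
after  2: r0=0xfd r1=0x87 r2=0xa2 r3=0xa6 r4=0x16 r5=0xeb  N=1 Z=0
after  3: r0=0xfd r1=0x87 r2=0xb6 r3=0xa6 r4=0x16 r5=0xeb  N=1 Z=0
after  4: r0=0xfd r1=0xb4 r2=0xb6 r3=0xa6 r4=0x16 r5=0xeb  N=1 Z=0
after  5: r0=0xa6 r1=0xb4 r2=0xb6 r3=0xa6 r4=0x16 r5=0xeb  N=1 Z=0
-- IRQ taken; context saved, return-PC = 6 --

K = 5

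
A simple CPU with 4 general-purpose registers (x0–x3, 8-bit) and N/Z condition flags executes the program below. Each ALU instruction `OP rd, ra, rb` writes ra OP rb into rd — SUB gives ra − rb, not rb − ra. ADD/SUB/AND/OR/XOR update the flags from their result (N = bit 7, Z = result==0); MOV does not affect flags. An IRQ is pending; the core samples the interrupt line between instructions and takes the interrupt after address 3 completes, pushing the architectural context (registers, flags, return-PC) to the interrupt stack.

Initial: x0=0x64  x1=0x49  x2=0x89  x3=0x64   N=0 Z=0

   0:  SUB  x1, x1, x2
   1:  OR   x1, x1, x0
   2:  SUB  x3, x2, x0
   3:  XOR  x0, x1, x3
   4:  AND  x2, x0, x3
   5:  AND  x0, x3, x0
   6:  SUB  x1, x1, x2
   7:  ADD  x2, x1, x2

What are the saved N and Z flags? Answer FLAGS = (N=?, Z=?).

after  0: x0=0x64 x1=0xc0 x2=0x89 x3=0x64  N=1 Z=0
after  1: x0=0x64 x1=0xe4 x2=0x89 x3=0x64  N=1 Z=0
after  2: x0=0x64 x1=0xe4 x2=0x89 x3=0x25  N=0 Z=0
after  3: x0=0xc1 x1=0xe4 x2=0x89 x3=0x25  N=1 Z=0
-- IRQ taken; context saved, return-PC = 4 --

FLAGS = (N=1, Z=0)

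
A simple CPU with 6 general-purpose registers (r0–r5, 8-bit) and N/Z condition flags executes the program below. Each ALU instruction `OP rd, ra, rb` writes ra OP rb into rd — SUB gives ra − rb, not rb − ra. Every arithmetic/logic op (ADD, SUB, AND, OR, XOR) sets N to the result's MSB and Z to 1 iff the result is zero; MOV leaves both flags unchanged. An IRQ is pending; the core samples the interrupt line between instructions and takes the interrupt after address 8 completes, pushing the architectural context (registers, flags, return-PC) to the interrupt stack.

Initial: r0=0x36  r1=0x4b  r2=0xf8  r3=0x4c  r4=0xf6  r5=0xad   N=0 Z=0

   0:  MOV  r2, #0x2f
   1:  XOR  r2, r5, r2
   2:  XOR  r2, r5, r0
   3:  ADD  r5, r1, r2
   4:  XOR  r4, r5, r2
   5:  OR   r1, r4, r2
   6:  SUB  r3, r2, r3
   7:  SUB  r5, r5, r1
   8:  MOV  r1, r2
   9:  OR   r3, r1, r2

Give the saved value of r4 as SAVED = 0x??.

SAVED = 0x7d

after  0: r0=0x36 r1=0x4b r2=0x2f r3=0x4c r4=0xf6 r5=0xad  N=0 Z=0
after  1: r0=0x36 r1=0x4b r2=0x82 r3=0x4c r4=0xf6 r5=0xad  N=1 Z=0
after  2: r0=0x36 r1=0x4b r2=0x9b r3=0x4c r4=0xf6 r5=0xad  N=1 Z=0
after  3: r0=0x36 r1=0x4b r2=0x9b r3=0x4c r4=0xf6 r5=0xe6  N=1 Z=0
after  4: r0=0x36 r1=0x4b r2=0x9b r3=0x4c r4=0x7d r5=0xe6  N=0 Z=0
after  5: r0=0x36 r1=0xff r2=0x9b r3=0x4c r4=0x7d r5=0xe6  N=1 Z=0
after  6: r0=0x36 r1=0xff r2=0x9b r3=0x4f r4=0x7d r5=0xe6  N=0 Z=0
after  7: r0=0x36 r1=0xff r2=0x9b r3=0x4f r4=0x7d r5=0xe7  N=1 Z=0
after  8: r0=0x36 r1=0x9b r2=0x9b r3=0x4f r4=0x7d r5=0xe7  N=1 Z=0
-- IRQ taken; context saved, return-PC = 9 --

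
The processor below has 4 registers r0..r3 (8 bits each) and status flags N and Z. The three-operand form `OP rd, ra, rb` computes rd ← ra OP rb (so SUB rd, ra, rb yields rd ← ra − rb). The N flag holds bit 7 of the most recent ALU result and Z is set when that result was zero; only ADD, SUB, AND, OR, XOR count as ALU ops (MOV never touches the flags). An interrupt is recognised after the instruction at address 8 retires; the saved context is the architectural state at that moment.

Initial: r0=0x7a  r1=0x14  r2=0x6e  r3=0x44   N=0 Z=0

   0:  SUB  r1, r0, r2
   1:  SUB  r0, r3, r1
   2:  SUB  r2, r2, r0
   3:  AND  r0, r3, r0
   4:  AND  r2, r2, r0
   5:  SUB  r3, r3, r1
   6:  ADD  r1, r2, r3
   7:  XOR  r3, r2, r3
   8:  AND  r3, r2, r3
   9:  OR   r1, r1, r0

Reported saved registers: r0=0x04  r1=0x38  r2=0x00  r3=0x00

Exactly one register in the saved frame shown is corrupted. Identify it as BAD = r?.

after  0: r0=0x7a r1=0x0c r2=0x6e r3=0x44  N=0 Z=0
after  1: r0=0x38 r1=0x0c r2=0x6e r3=0x44  N=0 Z=0
after  2: r0=0x38 r1=0x0c r2=0x36 r3=0x44  N=0 Z=0
after  3: r0=0x00 r1=0x0c r2=0x36 r3=0x44  N=0 Z=1
after  4: r0=0x00 r1=0x0c r2=0x00 r3=0x44  N=0 Z=1
after  5: r0=0x00 r1=0x0c r2=0x00 r3=0x38  N=0 Z=0
after  6: r0=0x00 r1=0x38 r2=0x00 r3=0x38  N=0 Z=0
after  7: r0=0x00 r1=0x38 r2=0x00 r3=0x38  N=0 Z=0
after  8: r0=0x00 r1=0x38 r2=0x00 r3=0x00  N=0 Z=1
-- IRQ taken; context saved, return-PC = 9 --
mismatch: r0: reported 0x04 vs actual 0x00

BAD = r0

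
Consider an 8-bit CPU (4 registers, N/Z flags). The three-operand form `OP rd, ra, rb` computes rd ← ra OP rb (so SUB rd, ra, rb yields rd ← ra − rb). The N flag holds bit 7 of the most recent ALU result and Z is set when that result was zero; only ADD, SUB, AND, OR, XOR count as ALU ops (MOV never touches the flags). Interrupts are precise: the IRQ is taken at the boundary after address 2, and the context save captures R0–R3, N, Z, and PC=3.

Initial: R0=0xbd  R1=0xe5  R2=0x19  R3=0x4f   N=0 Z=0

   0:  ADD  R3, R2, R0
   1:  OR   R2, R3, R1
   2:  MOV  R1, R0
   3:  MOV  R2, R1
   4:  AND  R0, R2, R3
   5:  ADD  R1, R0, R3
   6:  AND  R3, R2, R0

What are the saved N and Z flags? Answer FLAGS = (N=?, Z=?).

FLAGS = (N=1, Z=0)

after  0: R0=0xbd R1=0xe5 R2=0x19 R3=0xd6  N=1 Z=0
after  1: R0=0xbd R1=0xe5 R2=0xf7 R3=0xd6  N=1 Z=0
after  2: R0=0xbd R1=0xbd R2=0xf7 R3=0xd6  N=1 Z=0
-- IRQ taken; context saved, return-PC = 3 --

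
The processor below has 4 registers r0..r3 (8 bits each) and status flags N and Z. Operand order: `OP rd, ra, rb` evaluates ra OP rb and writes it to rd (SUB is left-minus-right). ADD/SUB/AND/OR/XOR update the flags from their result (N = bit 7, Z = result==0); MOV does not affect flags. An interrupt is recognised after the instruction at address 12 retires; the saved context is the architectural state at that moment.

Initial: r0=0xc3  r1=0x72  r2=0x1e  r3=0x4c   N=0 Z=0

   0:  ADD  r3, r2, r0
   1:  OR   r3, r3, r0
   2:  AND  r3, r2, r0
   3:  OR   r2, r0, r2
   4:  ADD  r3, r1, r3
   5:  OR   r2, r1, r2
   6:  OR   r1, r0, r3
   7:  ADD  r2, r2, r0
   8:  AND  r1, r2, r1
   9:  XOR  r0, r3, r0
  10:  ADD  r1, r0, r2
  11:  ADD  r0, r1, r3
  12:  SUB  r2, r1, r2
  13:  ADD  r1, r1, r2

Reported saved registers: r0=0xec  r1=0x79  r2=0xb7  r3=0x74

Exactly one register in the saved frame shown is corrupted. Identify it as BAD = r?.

BAD = r0

after  0: r0=0xc3 r1=0x72 r2=0x1e r3=0xe1  N=1 Z=0
after  1: r0=0xc3 r1=0x72 r2=0x1e r3=0xe3  N=1 Z=0
after  2: r0=0xc3 r1=0x72 r2=0x1e r3=0x02  N=0 Z=0
after  3: r0=0xc3 r1=0x72 r2=0xdf r3=0x02  N=1 Z=0
after  4: r0=0xc3 r1=0x72 r2=0xdf r3=0x74  N=0 Z=0
after  5: r0=0xc3 r1=0x72 r2=0xff r3=0x74  N=1 Z=0
after  6: r0=0xc3 r1=0xf7 r2=0xff r3=0x74  N=1 Z=0
after  7: r0=0xc3 r1=0xf7 r2=0xc2 r3=0x74  N=1 Z=0
after  8: r0=0xc3 r1=0xc2 r2=0xc2 r3=0x74  N=1 Z=0
after  9: r0=0xb7 r1=0xc2 r2=0xc2 r3=0x74  N=1 Z=0
after 10: r0=0xb7 r1=0x79 r2=0xc2 r3=0x74  N=0 Z=0
after 11: r0=0xed r1=0x79 r2=0xc2 r3=0x74  N=1 Z=0
after 12: r0=0xed r1=0x79 r2=0xb7 r3=0x74  N=1 Z=0
-- IRQ taken; context saved, return-PC = 13 --
mismatch: r0: reported 0xec vs actual 0xed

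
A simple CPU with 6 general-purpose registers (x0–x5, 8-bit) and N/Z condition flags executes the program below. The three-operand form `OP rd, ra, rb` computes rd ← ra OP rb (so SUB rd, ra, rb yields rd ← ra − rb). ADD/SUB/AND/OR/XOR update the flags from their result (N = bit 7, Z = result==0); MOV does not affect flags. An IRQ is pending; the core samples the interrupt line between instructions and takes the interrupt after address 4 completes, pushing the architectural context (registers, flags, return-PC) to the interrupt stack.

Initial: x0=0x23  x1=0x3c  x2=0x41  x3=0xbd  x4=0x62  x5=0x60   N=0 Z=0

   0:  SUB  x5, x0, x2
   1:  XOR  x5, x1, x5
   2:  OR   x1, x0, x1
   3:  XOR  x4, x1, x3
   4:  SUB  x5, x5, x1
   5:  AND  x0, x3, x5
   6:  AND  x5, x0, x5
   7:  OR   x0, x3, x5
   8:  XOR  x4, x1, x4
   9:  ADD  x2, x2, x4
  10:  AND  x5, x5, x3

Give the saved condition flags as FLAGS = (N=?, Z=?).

after  0: x0=0x23 x1=0x3c x2=0x41 x3=0xbd x4=0x62 x5=0xe2  N=1 Z=0
after  1: x0=0x23 x1=0x3c x2=0x41 x3=0xbd x4=0x62 x5=0xde  N=1 Z=0
after  2: x0=0x23 x1=0x3f x2=0x41 x3=0xbd x4=0x62 x5=0xde  N=0 Z=0
after  3: x0=0x23 x1=0x3f x2=0x41 x3=0xbd x4=0x82 x5=0xde  N=1 Z=0
after  4: x0=0x23 x1=0x3f x2=0x41 x3=0xbd x4=0x82 x5=0x9f  N=1 Z=0
-- IRQ taken; context saved, return-PC = 5 --

FLAGS = (N=1, Z=0)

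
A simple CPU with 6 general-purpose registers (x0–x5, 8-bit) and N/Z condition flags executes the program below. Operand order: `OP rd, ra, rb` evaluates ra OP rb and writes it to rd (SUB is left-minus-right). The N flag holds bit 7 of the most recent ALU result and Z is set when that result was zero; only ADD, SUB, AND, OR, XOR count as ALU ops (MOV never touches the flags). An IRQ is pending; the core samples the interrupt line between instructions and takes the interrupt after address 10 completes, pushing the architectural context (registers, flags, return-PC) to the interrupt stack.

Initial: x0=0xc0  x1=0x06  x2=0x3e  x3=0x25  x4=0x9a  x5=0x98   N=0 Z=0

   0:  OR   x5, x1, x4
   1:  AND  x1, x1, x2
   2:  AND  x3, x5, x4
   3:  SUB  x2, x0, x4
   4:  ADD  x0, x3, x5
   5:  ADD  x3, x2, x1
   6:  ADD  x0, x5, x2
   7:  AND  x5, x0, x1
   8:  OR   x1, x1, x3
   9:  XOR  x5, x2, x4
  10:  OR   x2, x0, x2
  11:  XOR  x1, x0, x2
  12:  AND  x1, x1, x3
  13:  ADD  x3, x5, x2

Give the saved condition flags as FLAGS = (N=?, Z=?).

after  0: x0=0xc0 x1=0x06 x2=0x3e x3=0x25 x4=0x9a x5=0x9e  N=1 Z=0
after  1: x0=0xc0 x1=0x06 x2=0x3e x3=0x25 x4=0x9a x5=0x9e  N=0 Z=0
after  2: x0=0xc0 x1=0x06 x2=0x3e x3=0x9a x4=0x9a x5=0x9e  N=1 Z=0
after  3: x0=0xc0 x1=0x06 x2=0x26 x3=0x9a x4=0x9a x5=0x9e  N=0 Z=0
after  4: x0=0x38 x1=0x06 x2=0x26 x3=0x9a x4=0x9a x5=0x9e  N=0 Z=0
after  5: x0=0x38 x1=0x06 x2=0x26 x3=0x2c x4=0x9a x5=0x9e  N=0 Z=0
after  6: x0=0xc4 x1=0x06 x2=0x26 x3=0x2c x4=0x9a x5=0x9e  N=1 Z=0
after  7: x0=0xc4 x1=0x06 x2=0x26 x3=0x2c x4=0x9a x5=0x04  N=0 Z=0
after  8: x0=0xc4 x1=0x2e x2=0x26 x3=0x2c x4=0x9a x5=0x04  N=0 Z=0
after  9: x0=0xc4 x1=0x2e x2=0x26 x3=0x2c x4=0x9a x5=0xbc  N=1 Z=0
after 10: x0=0xc4 x1=0x2e x2=0xe6 x3=0x2c x4=0x9a x5=0xbc  N=1 Z=0
-- IRQ taken; context saved, return-PC = 11 --

FLAGS = (N=1, Z=0)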